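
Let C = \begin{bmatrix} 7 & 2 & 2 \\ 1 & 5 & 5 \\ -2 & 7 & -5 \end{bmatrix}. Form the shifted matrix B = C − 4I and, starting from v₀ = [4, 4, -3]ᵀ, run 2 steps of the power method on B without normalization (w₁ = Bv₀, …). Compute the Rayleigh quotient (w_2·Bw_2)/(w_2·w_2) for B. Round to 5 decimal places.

μ ≈ -10.85248

B = C − 4I has rows (3, 2, 2); (1, 1, 5); (-2, 7, -9)
w1 = Bv₀ = (14, -7, 47)
w2 = Bw1 = (122, 242, -500)
Bw2 = (-150, -2136, 5950)
w2·Bw2 = -3510212; w2·w2 = 323448; μ ≈ -3510212/323448 = -10.85248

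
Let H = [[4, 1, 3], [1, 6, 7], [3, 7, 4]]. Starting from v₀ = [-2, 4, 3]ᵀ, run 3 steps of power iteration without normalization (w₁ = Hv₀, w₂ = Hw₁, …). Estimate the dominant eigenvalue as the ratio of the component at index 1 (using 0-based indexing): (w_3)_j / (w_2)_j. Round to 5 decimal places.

w1 = Hv₀ = (4·(-2) + 1·4 + 3·3; 1·(-2) + 6·4 + 7·3; 3·(-2) + 7·4 + 4·3) = (5, 43, 34)
w2 = Hw1 = (4·5 + 1·43 + 3·34; 1·5 + 6·43 + 7·34; 3·5 + 7·43 + 4·34) = (165, 501, 452)
w3 = Hw2 = (2517, 6335, 5810)
Ratio at component: 6335 / 501 = 12.64471

λ ≈ 12.64471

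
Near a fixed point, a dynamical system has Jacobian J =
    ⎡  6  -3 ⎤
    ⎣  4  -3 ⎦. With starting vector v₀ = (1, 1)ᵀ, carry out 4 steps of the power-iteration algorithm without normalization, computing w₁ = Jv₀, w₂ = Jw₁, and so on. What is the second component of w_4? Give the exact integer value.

w1 = Jv₀ = (6·1 + (-3)·1; 4·1 + (-3)·1) = (3, 1)
w2 = Jw1 = (6·3 + (-3)·1; 4·3 + (-3)·1) = (15, 9)
w3 = Jw2 = (63, 33)
w4 = Jw3 = (279, 153)
The requested component of w4 is 153.

153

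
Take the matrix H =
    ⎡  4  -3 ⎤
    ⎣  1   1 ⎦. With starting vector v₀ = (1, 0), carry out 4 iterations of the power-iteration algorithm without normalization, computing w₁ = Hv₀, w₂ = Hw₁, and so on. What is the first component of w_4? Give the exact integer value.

w1 = Hv₀ = (4·1 + (-3)·0; 1·1 + 1·0) = (4, 1)
w2 = Hw1 = (4·4 + (-3)·1; 1·4 + 1·1) = (13, 5)
w3 = Hw2 = (37, 18)
w4 = Hw3 = (94, 55)
The requested component of w4 is 94.

94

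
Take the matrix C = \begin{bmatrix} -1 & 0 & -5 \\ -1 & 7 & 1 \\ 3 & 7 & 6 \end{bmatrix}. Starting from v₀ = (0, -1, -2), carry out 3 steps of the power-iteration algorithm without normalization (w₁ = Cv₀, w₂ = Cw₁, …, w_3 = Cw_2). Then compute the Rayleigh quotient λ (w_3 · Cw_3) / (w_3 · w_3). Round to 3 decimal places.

w1 = Cv₀ = ((-1)·0 + 0·(-1) + (-5)·(-2); (-1)·0 + 7·(-1) + 1·(-2); 3·0 + 7·(-1) + 6·(-2)) = (10, -9, -19)
w2 = Cw1 = ((-1)·10 + 0·(-9) + (-5)·(-19); (-1)·10 + 7·(-9) + 1·(-19); 3·10 + 7·(-9) + 6·(-19)) = (85, -92, -147)
w3 = Cw2 = (650, -876, -1271)
Cw3 = (5705, -8053, -11808)
w3·Cw3 = 650·5705 + (-876)·(-8053) + (-1271)·(-11808) = 25770646; w3·w3 = 650·650 + (-876)·(-876) + (-1271)·(-1271) = 2805317
λ ≈ 25770646/2805317 = 9.186

λ ≈ 9.186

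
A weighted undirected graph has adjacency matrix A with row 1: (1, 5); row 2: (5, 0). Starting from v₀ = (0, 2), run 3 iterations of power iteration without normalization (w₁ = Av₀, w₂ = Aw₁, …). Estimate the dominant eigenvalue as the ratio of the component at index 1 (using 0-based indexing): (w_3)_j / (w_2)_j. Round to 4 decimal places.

w1 = Av₀ = (10, 0)
w2 = Aw1 = (10, 50)
w3 = Aw2 = (260, 50)
Ratio at component: 50 / 50 = 1.0000

1.0000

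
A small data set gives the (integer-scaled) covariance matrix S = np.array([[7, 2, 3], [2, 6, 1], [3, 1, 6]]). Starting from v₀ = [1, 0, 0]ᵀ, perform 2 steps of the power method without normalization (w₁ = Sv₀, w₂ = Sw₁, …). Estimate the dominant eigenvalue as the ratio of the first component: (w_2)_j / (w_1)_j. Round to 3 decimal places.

8.857

w1 = Sv₀ = (7·1 + 2·0 + 3·0; 2·1 + 6·0 + 1·0; 3·1 + 1·0 + 6·0) = (7, 2, 3)
w2 = Sw1 = (7·7 + 2·2 + 3·3; 2·7 + 6·2 + 1·3; 3·7 + 1·2 + 6·3) = (62, 29, 41)
Ratio at component: 62 / 7 = 8.857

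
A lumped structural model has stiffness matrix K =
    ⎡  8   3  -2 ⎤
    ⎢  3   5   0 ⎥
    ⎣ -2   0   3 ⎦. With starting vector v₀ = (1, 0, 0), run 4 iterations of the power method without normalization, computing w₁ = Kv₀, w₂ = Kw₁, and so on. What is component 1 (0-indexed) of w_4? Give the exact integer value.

w1 = Kv₀ = (8·1 + 3·0 + (-2)·0; 3·1 + 5·0 + 0·0; (-2)·1 + 0·0 + 3·0) = (8, 3, -2)
w2 = Kw1 = (8·8 + 3·3 + (-2)·(-2); 3·8 + 5·3 + 0·(-2); (-2)·8 + 0·3 + 3·(-2)) = (77, 39, -22)
w3 = Kw2 = (777, 426, -220)
w4 = Kw3 = (7934, 4461, -2214)
The requested component of w4 is 4461.

4461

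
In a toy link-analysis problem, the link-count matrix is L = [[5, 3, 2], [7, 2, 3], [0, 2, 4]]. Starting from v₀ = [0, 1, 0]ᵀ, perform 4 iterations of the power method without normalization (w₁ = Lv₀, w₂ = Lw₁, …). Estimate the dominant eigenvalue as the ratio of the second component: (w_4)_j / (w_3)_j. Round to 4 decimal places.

w1 = Lv₀ = (3, 2, 2)
w2 = Lw1 = (25, 31, 12)
w3 = Lw2 = (242, 273, 110)
w4 = Lw3 = (2249, 2570, 986)
Ratio at component: 2570 / 273 = 9.4139

λ ≈ 9.4139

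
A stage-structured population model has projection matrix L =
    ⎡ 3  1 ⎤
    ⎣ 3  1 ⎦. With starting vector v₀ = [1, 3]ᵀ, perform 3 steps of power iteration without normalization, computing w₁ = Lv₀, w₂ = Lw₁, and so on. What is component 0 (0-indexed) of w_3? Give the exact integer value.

w1 = Lv₀ = (3·1 + 1·3; 3·1 + 1·3) = (6, 6)
w2 = Lw1 = (3·6 + 1·6; 3·6 + 1·6) = (24, 24)
w3 = Lw2 = (96, 96)
The requested component of w3 is 96.

96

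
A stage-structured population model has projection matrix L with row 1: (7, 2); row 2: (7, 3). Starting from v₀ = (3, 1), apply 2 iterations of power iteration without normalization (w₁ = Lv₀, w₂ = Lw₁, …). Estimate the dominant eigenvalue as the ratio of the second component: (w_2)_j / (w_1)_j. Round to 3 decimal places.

λ ≈ 9.708

w1 = Lv₀ = (7·3 + 2·1; 7·3 + 3·1) = (23, 24)
w2 = Lw1 = (7·23 + 2·24; 7·23 + 3·24) = (209, 233)
Ratio at component: 233 / 24 = 9.708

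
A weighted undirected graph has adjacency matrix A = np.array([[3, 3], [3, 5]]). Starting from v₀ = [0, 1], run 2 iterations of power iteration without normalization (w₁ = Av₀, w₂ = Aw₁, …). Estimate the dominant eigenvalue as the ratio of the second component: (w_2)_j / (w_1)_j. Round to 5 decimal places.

w1 = Av₀ = (3·0 + 3·1; 3·0 + 5·1) = (3, 5)
w2 = Aw1 = (3·3 + 3·5; 3·3 + 5·5) = (24, 34)
Ratio at component: 34 / 5 = 6.80000

λ ≈ 6.80000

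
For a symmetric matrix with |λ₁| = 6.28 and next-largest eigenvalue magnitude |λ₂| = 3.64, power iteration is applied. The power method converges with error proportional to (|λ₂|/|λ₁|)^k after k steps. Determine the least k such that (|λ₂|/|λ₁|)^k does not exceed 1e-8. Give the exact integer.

34

|λ₂/λ₁| = 3.64/6.28 = 0.57962
Need k ≥ ln(1e-8) / ln(0.57962) = -18.4207 / -0.5454 ≈ 33.775
Smallest integer k satisfying the bound: 34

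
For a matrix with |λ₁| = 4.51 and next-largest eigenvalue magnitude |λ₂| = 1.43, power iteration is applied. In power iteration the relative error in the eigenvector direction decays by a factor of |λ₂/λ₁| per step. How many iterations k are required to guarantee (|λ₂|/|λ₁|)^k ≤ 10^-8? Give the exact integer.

|λ₂/λ₁| = 1.43/4.51 = 0.31707
Need k ≥ ln(10^-8) / ln(0.31707) = -18.4207 / -1.1486 ≈ 16.037
Smallest integer k satisfying the bound: 17

17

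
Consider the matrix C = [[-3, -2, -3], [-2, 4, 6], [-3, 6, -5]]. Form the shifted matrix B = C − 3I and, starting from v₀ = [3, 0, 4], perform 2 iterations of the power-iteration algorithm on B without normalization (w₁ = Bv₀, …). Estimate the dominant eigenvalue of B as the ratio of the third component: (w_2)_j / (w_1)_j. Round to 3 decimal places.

B = C − 3I has rows (-6, -2, -3); (-2, 1, 6); (-3, 6, -8)
w1 = Bv₀ = (-30, 18, -41)
w2 = Bw1 = (267, -168, 526)
Ratio: 526/-41 = -12.829

μ ≈ -12.829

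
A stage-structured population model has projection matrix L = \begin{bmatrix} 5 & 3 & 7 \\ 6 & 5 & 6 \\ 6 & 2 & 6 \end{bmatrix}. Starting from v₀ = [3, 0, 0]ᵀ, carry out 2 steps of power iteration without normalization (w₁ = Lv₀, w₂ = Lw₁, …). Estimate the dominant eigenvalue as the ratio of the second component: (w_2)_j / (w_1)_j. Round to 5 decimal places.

λ ≈ 16.00000

w1 = Lv₀ = (5·3 + 3·0 + 7·0; 6·3 + 5·0 + 6·0; 6·3 + 2·0 + 6·0) = (15, 18, 18)
w2 = Lw1 = (5·15 + 3·18 + 7·18; 6·15 + 5·18 + 6·18; 6·15 + 2·18 + 6·18) = (255, 288, 234)
Ratio at component: 288 / 18 = 16.00000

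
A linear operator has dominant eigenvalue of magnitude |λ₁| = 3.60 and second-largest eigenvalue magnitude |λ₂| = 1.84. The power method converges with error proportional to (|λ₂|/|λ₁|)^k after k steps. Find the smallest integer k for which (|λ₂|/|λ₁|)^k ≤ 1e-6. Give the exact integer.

21

|λ₂/λ₁| = 1.84/3.60 = 0.51111
Need k ≥ ln(1e-6) / ln(0.51111) = -13.8155 / -0.6712 ≈ 20.584
Smallest integer k satisfying the bound: 21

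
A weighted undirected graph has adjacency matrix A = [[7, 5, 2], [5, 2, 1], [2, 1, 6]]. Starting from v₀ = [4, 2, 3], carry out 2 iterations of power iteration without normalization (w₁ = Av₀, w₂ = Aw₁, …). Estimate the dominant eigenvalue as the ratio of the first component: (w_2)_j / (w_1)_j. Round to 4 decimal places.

w1 = Av₀ = (7·4 + 5·2 + 2·3; 5·4 + 2·2 + 1·3; 2·4 + 1·2 + 6·3) = (44, 27, 28)
w2 = Aw1 = (7·44 + 5·27 + 2·28; 5·44 + 2·27 + 1·28; 2·44 + 1·27 + 6·28) = (499, 302, 283)
Ratio at component: 499 / 44 = 11.3409

11.3409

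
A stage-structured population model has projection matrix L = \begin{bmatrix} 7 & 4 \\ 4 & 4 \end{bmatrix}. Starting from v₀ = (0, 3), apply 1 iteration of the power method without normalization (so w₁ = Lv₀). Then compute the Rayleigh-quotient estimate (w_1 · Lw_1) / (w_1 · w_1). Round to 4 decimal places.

9.5000

w1 = Lv₀ = (7·0 + 4·3; 4·0 + 4·3) = (12, 12)
Lw1 = (132, 96)
w1·Lw1 = 12·132 + 12·96 = 2736; w1·w1 = 12·12 + 12·12 = 288
λ ≈ 2736/288 = 9.5000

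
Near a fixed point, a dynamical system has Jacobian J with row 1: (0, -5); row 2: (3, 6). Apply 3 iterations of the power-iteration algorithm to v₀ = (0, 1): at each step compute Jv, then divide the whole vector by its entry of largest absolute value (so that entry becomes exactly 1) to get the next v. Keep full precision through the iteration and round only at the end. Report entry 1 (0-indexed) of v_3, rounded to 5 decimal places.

Jv0 = (-5.000000, 6.000000); divide by 6.000000 → v1 = (-0.833333, 1.000000)
Jv1 = (-5.000000, 3.500000); divide by -5.000000 → v2 = (1.000000, -0.700000)
Jv2 = (3.500000, -1.200000); divide by 3.500000 → v3 = (1.000000, -0.342857)
Requested entry of v3: 36/-105 = -0.34286

-0.34286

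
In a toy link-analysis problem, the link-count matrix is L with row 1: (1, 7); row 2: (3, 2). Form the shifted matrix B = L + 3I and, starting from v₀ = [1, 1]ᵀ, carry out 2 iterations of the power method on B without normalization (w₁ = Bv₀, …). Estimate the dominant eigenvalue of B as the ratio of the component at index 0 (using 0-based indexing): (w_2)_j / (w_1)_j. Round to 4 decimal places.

μ ≈ 9.0909

B = L + 3I has rows (4, 7); (3, 5)
w1 = Bv₀ = (4·1 + 7·1; 3·1 + 5·1) = (11, 8)
w2 = Bw1 = (4·11 + 7·8; 3·11 + 5·8) = (100, 73)
Ratio: 100/11 = 9.0909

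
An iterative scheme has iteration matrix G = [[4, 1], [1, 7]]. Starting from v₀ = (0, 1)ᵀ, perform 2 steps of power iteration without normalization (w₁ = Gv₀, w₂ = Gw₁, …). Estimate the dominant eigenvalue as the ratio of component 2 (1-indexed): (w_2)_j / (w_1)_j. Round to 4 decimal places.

w1 = Gv₀ = (4·0 + 1·1; 1·0 + 7·1) = (1, 7)
w2 = Gw1 = (4·1 + 1·7; 1·1 + 7·7) = (11, 50)
Ratio at component: 50 / 7 = 7.1429

7.1429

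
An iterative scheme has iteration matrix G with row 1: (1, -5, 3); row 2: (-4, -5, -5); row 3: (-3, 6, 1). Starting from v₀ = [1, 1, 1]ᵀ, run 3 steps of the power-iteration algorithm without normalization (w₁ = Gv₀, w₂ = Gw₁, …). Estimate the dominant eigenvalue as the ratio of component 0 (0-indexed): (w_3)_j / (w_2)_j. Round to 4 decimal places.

w1 = Gv₀ = (1·1 + (-5)·1 + 3·1; (-4)·1 + (-5)·1 + (-5)·1; (-3)·1 + 6·1 + 1·1) = (-1, -14, 4)
w2 = Gw1 = (1·(-1) + (-5)·(-14) + 3·4; (-4)·(-1) + (-5)·(-14) + (-5)·4; (-3)·(-1) + 6·(-14) + 1·4) = (81, 54, -77)
w3 = Gw2 = (-420, -209, 4)
Ratio at component: -420 / 81 = -5.1852

λ ≈ -5.1852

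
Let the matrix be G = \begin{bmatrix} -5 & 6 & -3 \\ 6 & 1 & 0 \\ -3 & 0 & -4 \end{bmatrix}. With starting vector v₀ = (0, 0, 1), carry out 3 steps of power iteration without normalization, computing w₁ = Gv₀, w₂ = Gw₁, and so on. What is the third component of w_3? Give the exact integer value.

-181

w1 = Gv₀ = ((-5)·0 + 6·0 + (-3)·1; 6·0 + 1·0 + 0·1; (-3)·0 + 0·0 + (-4)·1) = (-3, 0, -4)
w2 = Gw1 = ((-5)·(-3) + 6·0 + (-3)·(-4); 6·(-3) + 1·0 + 0·(-4); (-3)·(-3) + 0·0 + (-4)·(-4)) = (27, -18, 25)
w3 = Gw2 = (-318, 144, -181)
The requested component of w3 is -181.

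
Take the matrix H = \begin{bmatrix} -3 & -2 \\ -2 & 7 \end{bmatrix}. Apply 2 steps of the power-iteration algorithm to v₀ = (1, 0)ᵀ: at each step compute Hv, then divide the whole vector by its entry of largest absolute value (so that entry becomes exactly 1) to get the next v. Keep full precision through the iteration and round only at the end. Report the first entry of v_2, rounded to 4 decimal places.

1.0000

Hv0 = (-3.00000, -2.00000); divide by -3.00000 → v1 = (1.00000, 0.66667)
Hv1 = (-4.33333, 2.66667); divide by -4.33333 → v2 = (1.00000, -0.61538)
Requested entry of v2: 13/13 = 1.0000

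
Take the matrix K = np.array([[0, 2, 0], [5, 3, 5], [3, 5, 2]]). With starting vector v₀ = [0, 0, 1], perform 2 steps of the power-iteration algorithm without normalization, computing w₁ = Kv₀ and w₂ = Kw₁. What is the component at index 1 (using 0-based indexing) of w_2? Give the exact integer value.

25

w1 = Kv₀ = (0·0 + 2·0 + 0·1; 5·0 + 3·0 + 5·1; 3·0 + 5·0 + 2·1) = (0, 5, 2)
w2 = Kw1 = (0·0 + 2·5 + 0·2; 5·0 + 3·5 + 5·2; 3·0 + 5·5 + 2·2) = (10, 25, 29)
The requested component of w2 is 25.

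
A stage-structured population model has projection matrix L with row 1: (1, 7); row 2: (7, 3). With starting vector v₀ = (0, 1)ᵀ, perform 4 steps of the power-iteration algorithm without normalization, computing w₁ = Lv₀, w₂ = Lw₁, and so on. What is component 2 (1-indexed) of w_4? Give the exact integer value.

w1 = Lv₀ = (1·0 + 7·1; 7·0 + 3·1) = (7, 3)
w2 = Lw1 = (1·7 + 7·3; 7·7 + 3·3) = (28, 58)
w3 = Lw2 = (434, 370)
w4 = Lw3 = (3024, 4148)
The requested component of w4 is 4148.

4148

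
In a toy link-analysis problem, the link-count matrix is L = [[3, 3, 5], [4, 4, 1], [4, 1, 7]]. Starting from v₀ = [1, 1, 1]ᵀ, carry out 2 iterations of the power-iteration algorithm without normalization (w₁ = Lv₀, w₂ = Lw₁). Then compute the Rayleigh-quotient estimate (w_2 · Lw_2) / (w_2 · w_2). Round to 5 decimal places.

w1 = Lv₀ = (11, 9, 12)
w2 = Lw1 = (120, 92, 137)
Lw2 = (1321, 985, 1531)
w2·Lw2 = 120·1321 + 92·985 + 137·1531 = 458887; w2·w2 = 120·120 + 92·92 + 137·137 = 41633
λ ≈ 458887/41633 = 11.02219

11.02219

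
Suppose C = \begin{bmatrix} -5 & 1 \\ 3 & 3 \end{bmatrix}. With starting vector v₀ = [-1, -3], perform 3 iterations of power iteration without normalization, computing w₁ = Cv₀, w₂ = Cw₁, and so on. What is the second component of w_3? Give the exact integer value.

w1 = Cv₀ = (2, -12)
w2 = Cw1 = (-22, -30)
w3 = Cw2 = (80, -156)
The requested component of w3 is -156.

-156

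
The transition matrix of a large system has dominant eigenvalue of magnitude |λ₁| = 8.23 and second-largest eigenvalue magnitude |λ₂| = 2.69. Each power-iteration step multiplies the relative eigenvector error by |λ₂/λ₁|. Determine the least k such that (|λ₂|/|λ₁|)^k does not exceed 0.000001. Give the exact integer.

13

|λ₂/λ₁| = 2.69/8.23 = 0.32685
Need k ≥ ln(0.000001) / ln(0.32685) = -13.8155 / -1.1182 ≈ 12.355
Smallest integer k satisfying the bound: 13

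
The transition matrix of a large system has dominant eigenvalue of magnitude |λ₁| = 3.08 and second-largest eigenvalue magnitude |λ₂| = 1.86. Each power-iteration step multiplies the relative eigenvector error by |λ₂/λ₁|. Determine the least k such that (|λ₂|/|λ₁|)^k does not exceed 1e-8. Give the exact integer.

37

|λ₂/λ₁| = 1.86/3.08 = 0.60390
Need k ≥ ln(1e-8) / ln(0.60390) = -18.4207 / -0.5044 ≈ 36.523
Smallest integer k satisfying the bound: 37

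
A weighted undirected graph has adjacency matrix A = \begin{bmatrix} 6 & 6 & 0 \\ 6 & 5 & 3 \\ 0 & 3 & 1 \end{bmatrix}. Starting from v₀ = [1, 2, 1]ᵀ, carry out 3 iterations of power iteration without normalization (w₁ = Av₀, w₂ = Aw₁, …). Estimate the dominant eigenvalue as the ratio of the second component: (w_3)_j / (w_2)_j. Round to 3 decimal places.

w1 = Av₀ = (6·1 + 6·2 + 0·1; 6·1 + 5·2 + 3·1; 0·1 + 3·2 + 1·1) = (18, 19, 7)
w2 = Aw1 = (6·18 + 6·19 + 0·7; 6·18 + 5·19 + 3·7; 0·18 + 3·19 + 1·7) = (222, 224, 64)
w3 = Aw2 = (2676, 2644, 736)
Ratio at component: 2644 / 224 = 11.804

11.804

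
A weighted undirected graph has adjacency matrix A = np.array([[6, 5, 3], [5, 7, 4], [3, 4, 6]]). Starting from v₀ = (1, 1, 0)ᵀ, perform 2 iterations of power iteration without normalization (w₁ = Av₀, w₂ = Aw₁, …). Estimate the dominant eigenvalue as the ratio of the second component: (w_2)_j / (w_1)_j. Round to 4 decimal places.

w1 = Av₀ = (6·1 + 5·1 + 3·0; 5·1 + 7·1 + 4·0; 3·1 + 4·1 + 6·0) = (11, 12, 7)
w2 = Aw1 = (6·11 + 5·12 + 3·7; 5·11 + 7·12 + 4·7; 3·11 + 4·12 + 6·7) = (147, 167, 123)
Ratio at component: 167 / 12 = 13.9167

13.9167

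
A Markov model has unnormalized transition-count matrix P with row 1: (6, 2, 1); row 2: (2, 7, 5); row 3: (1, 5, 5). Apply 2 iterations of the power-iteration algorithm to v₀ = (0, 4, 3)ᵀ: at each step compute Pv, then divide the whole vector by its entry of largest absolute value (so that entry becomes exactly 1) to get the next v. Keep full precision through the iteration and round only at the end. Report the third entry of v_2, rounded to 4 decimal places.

Pv0 = (11.00000, 43.00000, 35.00000); divide by 43.00000 → v1 = (0.25581, 1.00000, 0.81395)
Pv1 = (4.34884, 11.58140, 9.32558); divide by 11.58140 → v2 = (0.37550, 1.00000, 0.80522)
Requested entry of v2: 401/498 = 0.8052

0.8052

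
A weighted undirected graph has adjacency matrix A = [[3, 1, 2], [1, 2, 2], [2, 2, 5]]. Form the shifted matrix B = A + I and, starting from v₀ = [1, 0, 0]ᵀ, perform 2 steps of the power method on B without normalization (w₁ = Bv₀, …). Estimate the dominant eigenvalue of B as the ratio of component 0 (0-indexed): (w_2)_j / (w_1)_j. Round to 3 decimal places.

B = A + I has rows (4, 1, 2); (1, 3, 2); (2, 2, 6)
w1 = Bv₀ = (4·1 + 1·0 + 2·0; 1·1 + 3·0 + 2·0; 2·1 + 2·0 + 6·0) = (4, 1, 2)
w2 = Bw1 = (4·4 + 1·1 + 2·2; 1·4 + 3·1 + 2·2; 2·4 + 2·1 + 6·2) = (21, 11, 22)
Ratio: 21/4 = 5.250

5.250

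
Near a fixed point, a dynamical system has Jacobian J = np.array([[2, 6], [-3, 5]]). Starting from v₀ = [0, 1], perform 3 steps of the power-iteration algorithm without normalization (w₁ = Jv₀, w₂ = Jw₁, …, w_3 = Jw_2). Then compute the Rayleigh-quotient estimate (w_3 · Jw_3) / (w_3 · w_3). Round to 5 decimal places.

w1 = Jv₀ = (6, 5)
w2 = Jw1 = (42, 7)
w3 = Jw2 = (126, -91)
Jw3 = (-294, -833)
w3·Jw3 = 126·(-294) + (-91)·(-833) = 38759; w3·w3 = 126·126 + (-91)·(-91) = 24157
λ ≈ 38759/24157 = 1.60446

1.60446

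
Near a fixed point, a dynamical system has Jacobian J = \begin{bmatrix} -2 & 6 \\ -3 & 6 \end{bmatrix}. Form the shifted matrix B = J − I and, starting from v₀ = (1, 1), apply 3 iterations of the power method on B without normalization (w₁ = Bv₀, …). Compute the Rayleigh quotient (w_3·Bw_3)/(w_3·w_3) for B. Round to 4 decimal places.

B = J − I has rows (-3, 6); (-3, 5)
w1 = Bv₀ = ((-3)·1 + 6·1; (-3)·1 + 5·1) = (3, 2)
w2 = Bw1 = ((-3)·3 + 6·2; (-3)·3 + 5·2) = (3, 1)
w3 = Bw2 = (-3, -4)
Bw3 = (-15, -11)
w3·Bw3 = 89; w3·w3 = 25; μ ≈ 89/25 = 3.5600

3.5600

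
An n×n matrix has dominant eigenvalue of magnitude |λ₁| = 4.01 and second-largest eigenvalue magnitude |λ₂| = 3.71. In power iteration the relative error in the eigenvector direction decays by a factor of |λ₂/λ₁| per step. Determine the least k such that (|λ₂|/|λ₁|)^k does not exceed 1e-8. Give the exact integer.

237

|λ₂/λ₁| = 3.71/4.01 = 0.92519
Need k ≥ ln(1e-8) / ln(0.92519) = -18.4207 / -0.0778 ≈ 236.893
Smallest integer k satisfying the bound: 237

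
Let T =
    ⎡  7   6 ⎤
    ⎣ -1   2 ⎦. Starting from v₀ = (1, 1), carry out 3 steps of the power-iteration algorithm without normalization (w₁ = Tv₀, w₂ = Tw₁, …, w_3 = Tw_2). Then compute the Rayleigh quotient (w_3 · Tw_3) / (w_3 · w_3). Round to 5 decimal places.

w1 = Tv₀ = (13, 1)
w2 = Tw1 = (97, -11)
w3 = Tw2 = (613, -119)
Tw3 = (3577, -851)
w3·Tw3 = 613·3577 + (-119)·(-851) = 2293970; w3·w3 = 613·613 + (-119)·(-119) = 389930
λ ≈ 2293970/389930 = 5.88303

λ ≈ 5.88303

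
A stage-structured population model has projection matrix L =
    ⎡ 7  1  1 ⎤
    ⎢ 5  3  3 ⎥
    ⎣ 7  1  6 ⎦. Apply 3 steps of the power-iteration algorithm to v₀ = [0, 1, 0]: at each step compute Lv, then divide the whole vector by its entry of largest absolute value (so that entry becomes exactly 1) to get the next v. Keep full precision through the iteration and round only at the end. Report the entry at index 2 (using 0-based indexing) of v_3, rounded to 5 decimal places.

Lv0 = (1.000000, 3.000000, 1.000000); divide by 3.000000 → v1 = (0.333333, 1.000000, 0.333333)
Lv1 = (3.666667, 5.666667, 5.333333); divide by 5.666667 → v2 = (0.647059, 1.000000, 0.941176)
Lv2 = (6.470588, 9.058824, 11.176471); divide by 11.176471 → v3 = (0.578947, 0.810526, 1.000000)
Requested entry of v3: 190/190 = 1.00000

1.00000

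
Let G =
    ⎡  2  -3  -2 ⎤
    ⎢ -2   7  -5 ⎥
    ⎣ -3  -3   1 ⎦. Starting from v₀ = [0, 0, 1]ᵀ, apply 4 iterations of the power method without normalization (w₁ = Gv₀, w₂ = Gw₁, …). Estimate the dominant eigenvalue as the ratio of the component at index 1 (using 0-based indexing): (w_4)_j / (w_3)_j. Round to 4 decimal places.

w1 = Gv₀ = (2·0 + (-3)·0 + (-2)·1; (-2)·0 + 7·0 + (-5)·1; (-3)·0 + (-3)·0 + 1·1) = (-2, -5, 1)
w2 = Gw1 = (2·(-2) + (-3)·(-5) + (-2)·1; (-2)·(-2) + 7·(-5) + (-5)·1; (-3)·(-2) + (-3)·(-5) + 1·1) = (9, -36, 22)
w3 = Gw2 = (82, -380, 103)
w4 = Gw3 = (1098, -3339, 997)
Ratio at component: -3339 / -380 = 8.7868

8.7868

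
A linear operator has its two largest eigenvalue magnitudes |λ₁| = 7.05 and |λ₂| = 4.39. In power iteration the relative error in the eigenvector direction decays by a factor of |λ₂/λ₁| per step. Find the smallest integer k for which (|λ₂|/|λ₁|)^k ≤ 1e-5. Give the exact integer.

|λ₂/λ₁| = 4.39/7.05 = 0.62270
Need k ≥ ln(1e-5) / ln(0.62270) = -11.5129 / -0.4737 ≈ 24.304
Smallest integer k satisfying the bound: 25

25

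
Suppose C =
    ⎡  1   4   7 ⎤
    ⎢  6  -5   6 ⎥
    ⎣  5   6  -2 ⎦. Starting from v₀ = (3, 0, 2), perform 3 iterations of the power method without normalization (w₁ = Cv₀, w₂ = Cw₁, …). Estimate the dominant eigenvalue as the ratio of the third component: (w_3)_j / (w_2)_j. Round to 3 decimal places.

w1 = Cv₀ = (1·3 + 4·0 + 7·2; 6·3 + (-5)·0 + 6·2; 5·3 + 6·0 + (-2)·2) = (17, 30, 11)
w2 = Cw1 = (1·17 + 4·30 + 7·11; 6·17 + (-5)·30 + 6·11; 5·17 + 6·30 + (-2)·11) = (214, 18, 243)
w3 = Cw2 = (1987, 2652, 692)
Ratio at component: 692 / 243 = 2.848

λ ≈ 2.848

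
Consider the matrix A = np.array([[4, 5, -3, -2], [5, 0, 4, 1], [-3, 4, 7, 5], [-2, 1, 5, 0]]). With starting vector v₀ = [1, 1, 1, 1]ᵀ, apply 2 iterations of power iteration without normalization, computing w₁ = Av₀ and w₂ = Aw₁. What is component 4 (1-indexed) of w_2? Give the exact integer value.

67

w1 = Av₀ = (4·1 + 5·1 + (-3)·1 + (-2)·1; 5·1 + 0·1 + 4·1 + 1·1; (-3)·1 + 4·1 + 7·1 + 5·1; (-2)·1 + 1·1 + 5·1 + 0·1) = (4, 10, 13, 4)
w2 = Aw1 = (4·4 + 5·10 + (-3)·13 + (-2)·4; 5·4 + 0·10 + 4·13 + 1·4; (-3)·4 + 4·10 + 7·13 + 5·4; (-2)·4 + 1·10 + 5·13 + 0·4) = (19, 76, 139, 67)
The requested component of w2 is 67.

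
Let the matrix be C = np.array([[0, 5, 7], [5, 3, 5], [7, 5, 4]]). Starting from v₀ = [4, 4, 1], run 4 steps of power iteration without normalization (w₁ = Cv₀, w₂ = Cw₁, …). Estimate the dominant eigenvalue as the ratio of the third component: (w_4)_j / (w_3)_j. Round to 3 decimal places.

w1 = Cv₀ = (0·4 + 5·4 + 7·1; 5·4 + 3·4 + 5·1; 7·4 + 5·4 + 4·1) = (27, 37, 52)
w2 = Cw1 = (0·27 + 5·37 + 7·52; 5·27 + 3·37 + 5·52; 7·27 + 5·37 + 4·52) = (549, 506, 582)
w3 = Cw2 = (6604, 7173, 8701)
w4 = Cw3 = (96772, 98044, 116897)
Ratio at component: 116897 / 8701 = 13.435

13.435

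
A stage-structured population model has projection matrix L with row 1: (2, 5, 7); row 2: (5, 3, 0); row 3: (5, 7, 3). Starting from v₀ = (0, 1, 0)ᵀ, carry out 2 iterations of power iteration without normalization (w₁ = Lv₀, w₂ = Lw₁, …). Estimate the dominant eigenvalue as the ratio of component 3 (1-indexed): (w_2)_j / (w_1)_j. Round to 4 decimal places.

w1 = Lv₀ = (2·0 + 5·1 + 7·0; 5·0 + 3·1 + 0·0; 5·0 + 7·1 + 3·0) = (5, 3, 7)
w2 = Lw1 = (2·5 + 5·3 + 7·7; 5·5 + 3·3 + 0·7; 5·5 + 7·3 + 3·7) = (74, 34, 67)
Ratio at component: 67 / 7 = 9.5714

9.5714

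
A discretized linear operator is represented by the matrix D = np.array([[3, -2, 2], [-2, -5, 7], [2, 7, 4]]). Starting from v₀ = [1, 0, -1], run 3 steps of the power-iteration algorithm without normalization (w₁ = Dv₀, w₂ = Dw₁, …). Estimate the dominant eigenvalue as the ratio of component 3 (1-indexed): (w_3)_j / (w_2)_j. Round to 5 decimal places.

w1 = Dv₀ = (3·1 + (-2)·0 + 2·(-1); (-2)·1 + (-5)·0 + 7·(-1); 2·1 + 7·0 + 4·(-1)) = (1, -9, -2)
w2 = Dw1 = (3·1 + (-2)·(-9) + 2·(-2); (-2)·1 + (-5)·(-9) + 7·(-2); 2·1 + 7·(-9) + 4·(-2)) = (17, 29, -69)
w3 = Dw2 = (-145, -662, -39)
Ratio at component: -39 / -69 = 0.56522

λ ≈ 0.56522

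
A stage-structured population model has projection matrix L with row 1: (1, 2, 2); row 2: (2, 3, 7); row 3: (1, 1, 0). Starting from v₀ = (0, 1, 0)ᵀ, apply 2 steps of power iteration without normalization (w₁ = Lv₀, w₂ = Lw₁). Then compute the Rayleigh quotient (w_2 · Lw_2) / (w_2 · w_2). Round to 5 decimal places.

w1 = Lv₀ = (1·0 + 2·1 + 2·0; 2·0 + 3·1 + 7·0; 1·0 + 1·1 + 0·0) = (2, 3, 1)
w2 = Lw1 = (1·2 + 2·3 + 2·1; 2·2 + 3·3 + 7·1; 1·2 + 1·3 + 0·1) = (10, 20, 5)
Lw2 = (60, 115, 30)
w2·Lw2 = 10·60 + 20·115 + 5·30 = 3050; w2·w2 = 10·10 + 20·20 + 5·5 = 525
λ ≈ 3050/525 = 5.80952

5.80952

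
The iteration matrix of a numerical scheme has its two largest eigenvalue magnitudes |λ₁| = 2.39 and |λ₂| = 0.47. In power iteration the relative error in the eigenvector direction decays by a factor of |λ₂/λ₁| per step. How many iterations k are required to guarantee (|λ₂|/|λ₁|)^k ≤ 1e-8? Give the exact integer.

|λ₂/λ₁| = 0.47/2.39 = 0.19665
Need k ≥ ln(1e-8) / ln(0.19665) = -18.4207 / -1.6263 ≈ 11.327
Smallest integer k satisfying the bound: 12

12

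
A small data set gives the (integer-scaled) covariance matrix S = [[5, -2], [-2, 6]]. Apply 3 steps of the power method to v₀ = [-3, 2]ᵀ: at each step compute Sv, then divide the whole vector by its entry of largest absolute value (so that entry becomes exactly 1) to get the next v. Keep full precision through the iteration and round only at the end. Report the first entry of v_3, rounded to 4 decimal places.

-0.8322

Sv0 = (-19.00000, 18.00000); divide by -19.00000 → v1 = (1.00000, -0.94737)
Sv1 = (6.89474, -7.68421); divide by -7.68421 → v2 = (-0.89726, 1.00000)
Sv2 = (-6.48630, 7.79452); divide by 7.79452 → v3 = (-0.83216, 1.00000)
Requested entry of v3: -947/1138 = -0.8322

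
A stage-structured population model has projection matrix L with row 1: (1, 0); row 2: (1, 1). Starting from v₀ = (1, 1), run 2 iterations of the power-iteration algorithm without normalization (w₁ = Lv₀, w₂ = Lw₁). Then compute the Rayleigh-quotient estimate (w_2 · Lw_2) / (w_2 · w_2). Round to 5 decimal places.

w1 = Lv₀ = (1·1 + 0·1; 1·1 + 1·1) = (1, 2)
w2 = Lw1 = (1·1 + 0·2; 1·1 + 1·2) = (1, 3)
Lw2 = (1, 4)
w2·Lw2 = 1·1 + 3·4 = 13; w2·w2 = 1·1 + 3·3 = 10
λ ≈ 13/10 = 1.30000

λ ≈ 1.30000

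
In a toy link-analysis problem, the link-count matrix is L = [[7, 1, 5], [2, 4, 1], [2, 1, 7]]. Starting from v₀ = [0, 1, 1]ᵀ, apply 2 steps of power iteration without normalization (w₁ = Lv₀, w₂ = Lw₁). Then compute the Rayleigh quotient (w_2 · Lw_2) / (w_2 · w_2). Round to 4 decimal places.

w1 = Lv₀ = (6, 5, 8)
w2 = Lw1 = (87, 40, 73)
Lw2 = (1014, 407, 725)
w2·Lw2 = 87·1014 + 40·407 + 73·725 = 157423; w2·w2 = 87·87 + 40·40 + 73·73 = 14498
λ ≈ 157423/14498 = 10.8583

10.8583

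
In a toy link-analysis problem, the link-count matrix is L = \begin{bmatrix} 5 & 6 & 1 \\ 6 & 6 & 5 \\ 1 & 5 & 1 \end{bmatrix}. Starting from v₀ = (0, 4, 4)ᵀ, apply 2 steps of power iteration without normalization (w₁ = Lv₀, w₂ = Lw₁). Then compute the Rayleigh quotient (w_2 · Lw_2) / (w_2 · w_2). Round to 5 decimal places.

w1 = Lv₀ = (5·0 + 6·4 + 1·4; 6·0 + 6·4 + 5·4; 1·0 + 5·4 + 1·4) = (28, 44, 24)
w2 = Lw1 = (5·28 + 6·44 + 1·24; 6·28 + 6·44 + 5·24; 1·28 + 5·44 + 1·24) = (428, 552, 272)
Lw2 = (5724, 7240, 3460)
w2·Lw2 = 428·5724 + 552·7240 + 272·3460 = 7387472; w2·w2 = 428·428 + 552·552 + 272·272 = 561872
λ ≈ 7387472/561872 = 13.14796

13.14796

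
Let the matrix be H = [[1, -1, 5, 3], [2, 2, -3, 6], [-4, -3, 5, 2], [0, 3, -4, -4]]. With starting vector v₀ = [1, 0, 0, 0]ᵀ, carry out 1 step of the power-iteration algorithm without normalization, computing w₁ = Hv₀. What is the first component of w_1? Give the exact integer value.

w1 = Hv₀ = (1, 2, -4, 0)
The requested component of w1 is 1.

1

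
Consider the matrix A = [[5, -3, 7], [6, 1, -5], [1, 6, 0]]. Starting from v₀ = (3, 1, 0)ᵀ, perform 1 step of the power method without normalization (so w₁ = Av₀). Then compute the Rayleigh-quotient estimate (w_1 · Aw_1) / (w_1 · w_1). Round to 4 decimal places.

λ ≈ 4.7782

w1 = Av₀ = (12, 19, 9)
Aw1 = (66, 46, 126)
w1·Aw1 = 12·66 + 19·46 + 9·126 = 2800; w1·w1 = 12·12 + 19·19 + 9·9 = 586
λ ≈ 2800/586 = 4.7782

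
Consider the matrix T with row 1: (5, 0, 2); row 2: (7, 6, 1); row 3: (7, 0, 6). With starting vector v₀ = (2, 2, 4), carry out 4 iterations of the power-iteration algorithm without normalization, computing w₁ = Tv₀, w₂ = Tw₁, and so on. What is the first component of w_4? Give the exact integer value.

14262

w1 = Tv₀ = (5·2 + 0·2 + 2·4; 7·2 + 6·2 + 1·4; 7·2 + 0·2 + 6·4) = (18, 30, 38)
w2 = Tw1 = (5·18 + 0·30 + 2·38; 7·18 + 6·30 + 1·38; 7·18 + 0·30 + 6·38) = (166, 344, 354)
w3 = Tw2 = (1538, 3580, 3286)
w4 = Tw3 = (14262, 35532, 30482)
The requested component of w4 is 14262.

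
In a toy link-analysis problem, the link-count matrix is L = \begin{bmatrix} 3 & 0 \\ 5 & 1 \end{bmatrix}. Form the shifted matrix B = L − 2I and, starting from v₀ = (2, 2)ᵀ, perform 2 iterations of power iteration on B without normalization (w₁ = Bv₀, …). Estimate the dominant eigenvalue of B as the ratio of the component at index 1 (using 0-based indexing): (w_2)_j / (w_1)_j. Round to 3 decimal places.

B = L − 2I has rows (1, 0); (5, -1)
w1 = Bv₀ = (2, 8)
w2 = Bw1 = (2, 2)
Ratio: 2/8 = 0.250

μ ≈ 0.250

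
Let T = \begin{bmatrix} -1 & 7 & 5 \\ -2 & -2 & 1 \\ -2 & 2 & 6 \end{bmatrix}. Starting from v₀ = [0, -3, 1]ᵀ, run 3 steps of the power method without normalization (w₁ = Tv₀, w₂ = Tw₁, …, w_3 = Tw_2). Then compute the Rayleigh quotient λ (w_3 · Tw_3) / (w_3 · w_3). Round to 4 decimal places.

w1 = Tv₀ = ((-1)·0 + 7·(-3) + 5·1; (-2)·0 + (-2)·(-3) + 1·1; (-2)·0 + 2·(-3) + 6·1) = (-16, 7, 0)
w2 = Tw1 = ((-1)·(-16) + 7·7 + 5·0; (-2)·(-16) + (-2)·7 + 1·0; (-2)·(-16) + 2·7 + 6·0) = (65, 18, 46)
w3 = Tw2 = (291, -120, 182)
Tw3 = (-221, -160, 270)
w3·Tw3 = 291·(-221) + (-120)·(-160) + 182·270 = 4029; w3·w3 = 291·291 + (-120)·(-120) + 182·182 = 132205
λ ≈ 4029/132205 = 0.0305

λ ≈ 0.0305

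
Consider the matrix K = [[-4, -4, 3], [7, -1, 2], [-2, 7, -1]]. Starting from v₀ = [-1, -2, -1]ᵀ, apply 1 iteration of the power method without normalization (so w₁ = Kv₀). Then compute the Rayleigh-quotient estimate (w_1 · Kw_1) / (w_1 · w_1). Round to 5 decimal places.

w1 = Kv₀ = ((-4)·(-1) + (-4)·(-2) + 3·(-1); 7·(-1) + (-1)·(-2) + 2·(-1); (-2)·(-1) + 7·(-2) + (-1)·(-1)) = (9, -7, -11)
Kw1 = (-41, 48, -56)
w1·Kw1 = 9·(-41) + (-7)·48 + (-11)·(-56) = -89; w1·w1 = 9·9 + (-7)·(-7) + (-11)·(-11) = 251
λ ≈ -89/251 = -0.35458

λ ≈ -0.35458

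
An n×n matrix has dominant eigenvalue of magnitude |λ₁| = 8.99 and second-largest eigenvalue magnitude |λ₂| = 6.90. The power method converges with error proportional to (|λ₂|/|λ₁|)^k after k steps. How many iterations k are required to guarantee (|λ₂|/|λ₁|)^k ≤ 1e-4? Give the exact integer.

|λ₂/λ₁| = 6.90/8.99 = 0.76752
Need k ≥ ln(1e-4) / ln(0.76752) = -9.2103 / -0.2646 ≈ 34.810
Smallest integer k satisfying the bound: 35

35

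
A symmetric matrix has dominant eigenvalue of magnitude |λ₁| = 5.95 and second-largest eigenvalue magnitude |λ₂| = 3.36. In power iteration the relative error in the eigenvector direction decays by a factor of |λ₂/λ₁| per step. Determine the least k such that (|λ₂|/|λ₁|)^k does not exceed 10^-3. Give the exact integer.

|λ₂/λ₁| = 3.36/5.95 = 0.56471
Need k ≥ ln(10^-3) / ln(0.56471) = -6.9078 / -0.5715 ≈ 12.088
Smallest integer k satisfying the bound: 13

13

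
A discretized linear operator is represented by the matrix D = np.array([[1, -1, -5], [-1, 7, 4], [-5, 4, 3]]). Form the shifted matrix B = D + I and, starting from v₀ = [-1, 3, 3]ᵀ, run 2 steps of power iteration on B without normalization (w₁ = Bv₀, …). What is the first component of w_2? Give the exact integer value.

-222

B = D + I has rows (2, -1, -5); (-1, 8, 4); (-5, 4, 4)
w1 = Bv₀ = (2·(-1) + (-1)·3 + (-5)·3; (-1)·(-1) + 8·3 + 4·3; (-5)·(-1) + 4·3 + 4·3) = (-20, 37, 29)
w2 = Bw1 = (2·(-20) + (-1)·37 + (-5)·29; (-1)·(-20) + 8·37 + 4·29; (-5)·(-20) + 4·37 + 4·29) = (-222, 432, 364)
Requested component of w2: -222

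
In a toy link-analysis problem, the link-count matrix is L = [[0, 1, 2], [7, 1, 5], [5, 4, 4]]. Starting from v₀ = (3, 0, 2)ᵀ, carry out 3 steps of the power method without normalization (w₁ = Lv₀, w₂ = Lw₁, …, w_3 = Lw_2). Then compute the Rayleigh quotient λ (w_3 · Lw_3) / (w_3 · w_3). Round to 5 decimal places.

w1 = Lv₀ = (0·3 + 1·0 + 2·2; 7·3 + 1·0 + 5·2; 5·3 + 4·0 + 4·2) = (4, 31, 23)
w2 = Lw1 = (0·4 + 1·31 + 2·23; 7·4 + 1·31 + 5·23; 5·4 + 4·31 + 4·23) = (77, 174, 236)
w3 = Lw2 = (646, 1893, 2025)
Lw3 = (5943, 16540, 18902)
w3·Lw3 = 646·5943 + 1893·16540 + 2025·18902 = 73425948; w3·w3 = 646·646 + 1893·1893 + 2025·2025 = 8101390
λ ≈ 73425948/8101390 = 9.06338

9.06338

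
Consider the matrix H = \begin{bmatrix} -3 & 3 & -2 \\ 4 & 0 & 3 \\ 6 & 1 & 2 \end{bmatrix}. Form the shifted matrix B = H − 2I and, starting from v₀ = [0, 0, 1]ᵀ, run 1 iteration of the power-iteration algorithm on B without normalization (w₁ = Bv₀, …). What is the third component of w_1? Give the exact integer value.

0

B = H − 2I has rows (-5, 3, -2); (4, -2, 3); (6, 1, 0)
w1 = Bv₀ = ((-5)·0 + 3·0 + (-2)·1; 4·0 + (-2)·0 + 3·1; 6·0 + 1·0 + 0·1) = (-2, 3, 0)
Requested component of w1: 0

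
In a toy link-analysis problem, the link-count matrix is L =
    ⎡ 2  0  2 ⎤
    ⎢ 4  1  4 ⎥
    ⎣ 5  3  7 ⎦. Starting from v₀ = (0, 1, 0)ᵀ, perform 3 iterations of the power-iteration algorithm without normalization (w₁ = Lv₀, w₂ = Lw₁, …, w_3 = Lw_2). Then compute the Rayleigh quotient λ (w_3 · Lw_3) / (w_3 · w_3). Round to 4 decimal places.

w1 = Lv₀ = (0, 1, 3)
w2 = Lw1 = (6, 13, 24)
w3 = Lw2 = (60, 133, 237)
Lw3 = (594, 1321, 2358)
w3·Lw3 = 60·594 + 133·1321 + 237·2358 = 770179; w3·w3 = 60·60 + 133·133 + 237·237 = 77458
λ ≈ 770179/77458 = 9.9432

λ ≈ 9.9432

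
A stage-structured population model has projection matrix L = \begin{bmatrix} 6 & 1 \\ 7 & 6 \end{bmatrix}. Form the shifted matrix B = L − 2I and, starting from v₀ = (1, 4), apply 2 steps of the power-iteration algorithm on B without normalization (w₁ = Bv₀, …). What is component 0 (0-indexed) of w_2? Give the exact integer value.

55

B = L − 2I has rows (4, 1); (7, 4)
w1 = Bv₀ = (4·1 + 1·4; 7·1 + 4·4) = (8, 23)
w2 = Bw1 = (4·8 + 1·23; 7·8 + 4·23) = (55, 148)
Requested component of w2: 55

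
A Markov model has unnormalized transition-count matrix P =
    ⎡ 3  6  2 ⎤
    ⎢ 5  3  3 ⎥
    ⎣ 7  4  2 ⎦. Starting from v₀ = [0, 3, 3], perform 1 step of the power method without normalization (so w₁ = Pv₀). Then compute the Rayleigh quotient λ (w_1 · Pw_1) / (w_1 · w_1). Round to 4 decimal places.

w1 = Pv₀ = (24, 18, 18)
Pw1 = (216, 228, 276)
w1·Pw1 = 24·216 + 18·228 + 18·276 = 14256; w1·w1 = 24·24 + 18·18 + 18·18 = 1224
λ ≈ 14256/1224 = 11.6471

λ ≈ 11.6471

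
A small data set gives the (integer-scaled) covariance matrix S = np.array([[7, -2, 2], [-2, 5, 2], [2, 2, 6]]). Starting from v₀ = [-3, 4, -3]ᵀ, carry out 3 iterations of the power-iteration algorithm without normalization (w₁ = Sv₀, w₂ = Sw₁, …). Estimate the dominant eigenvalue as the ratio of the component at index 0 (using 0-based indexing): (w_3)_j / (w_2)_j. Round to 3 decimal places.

λ ≈ 8.666

w1 = Sv₀ = (7·(-3) + (-2)·4 + 2·(-3); (-2)·(-3) + 5·4 + 2·(-3); 2·(-3) + 2·4 + 6·(-3)) = (-35, 20, -16)
w2 = Sw1 = (7·(-35) + (-2)·20 + 2·(-16); (-2)·(-35) + 5·20 + 2·(-16); 2·(-35) + 2·20 + 6·(-16)) = (-317, 138, -126)
w3 = Sw2 = (-2747, 1072, -1114)
Ratio at component: -2747 / -317 = 8.666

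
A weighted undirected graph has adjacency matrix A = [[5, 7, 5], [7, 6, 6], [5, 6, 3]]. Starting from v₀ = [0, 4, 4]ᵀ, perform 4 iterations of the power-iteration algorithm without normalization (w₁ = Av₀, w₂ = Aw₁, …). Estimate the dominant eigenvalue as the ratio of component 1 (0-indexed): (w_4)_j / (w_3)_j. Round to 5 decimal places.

λ ≈ 16.90246

w1 = Av₀ = (5·0 + 7·4 + 5·4; 7·0 + 6·4 + 6·4; 5·0 + 6·4 + 3·4) = (48, 48, 36)
w2 = Aw1 = (5·48 + 7·48 + 5·36; 7·48 + 6·48 + 6·36; 5·48 + 6·48 + 3·36) = (756, 840, 636)
w3 = Aw2 = (12840, 14148, 10728)
w4 = Aw3 = (216876, 239136, 181272)
Ratio at component: 239136 / 14148 = 16.90246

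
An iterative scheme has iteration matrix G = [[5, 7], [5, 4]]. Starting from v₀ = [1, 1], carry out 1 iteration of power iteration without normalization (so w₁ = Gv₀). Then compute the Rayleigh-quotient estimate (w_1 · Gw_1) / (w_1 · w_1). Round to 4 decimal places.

w1 = Gv₀ = (12, 9)
Gw1 = (123, 96)
w1·Gw1 = 12·123 + 9·96 = 2340; w1·w1 = 12·12 + 9·9 = 225
λ ≈ 2340/225 = 10.4000

10.4000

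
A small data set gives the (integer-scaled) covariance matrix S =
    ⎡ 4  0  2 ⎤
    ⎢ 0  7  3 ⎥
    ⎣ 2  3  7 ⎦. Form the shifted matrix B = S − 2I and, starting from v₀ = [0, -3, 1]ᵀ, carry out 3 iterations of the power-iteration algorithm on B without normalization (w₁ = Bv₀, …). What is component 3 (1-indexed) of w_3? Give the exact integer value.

B = S − 2I has rows (2, 0, 2); (0, 5, 3); (2, 3, 5)
w1 = Bv₀ = (2, -12, -4)
w2 = Bw1 = (-4, -72, -52)
w3 = Bw2 = (-112, -516, -484)
Requested component of w3: -484

-484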